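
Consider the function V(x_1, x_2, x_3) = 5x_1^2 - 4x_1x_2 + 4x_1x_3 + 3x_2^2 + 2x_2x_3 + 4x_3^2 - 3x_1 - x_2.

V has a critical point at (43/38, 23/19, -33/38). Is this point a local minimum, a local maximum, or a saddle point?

The Hessian is constant: H = [[10, -4, 4], [-4, 6, 2], [4, 2, 8]].
Leading principal minors: Δ₁ = 10, Δ₂ = 44, Δ₃ = 152.
All leading minors are positive, so H is positive definite: a local minimum.

local minimum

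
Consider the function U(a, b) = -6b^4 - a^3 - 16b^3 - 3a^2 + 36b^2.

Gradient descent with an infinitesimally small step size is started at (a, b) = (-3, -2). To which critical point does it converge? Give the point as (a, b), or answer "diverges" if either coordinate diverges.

U is separable, so gradient descent decouples: a follows -∂U/∂a, b follows -∂U/∂b.
∂U/∂a = -3a(a + 2); at a=-3 this is -9, so a increases.
∂U/∂b = -24b(b - 1)(b + 3); at b=-2 this is -144, so b increases.
a converges to its nearest critical value -2 (a local min of the a-part); b converges to 0. The iterate converges to (-2, 0).

(-2, 0)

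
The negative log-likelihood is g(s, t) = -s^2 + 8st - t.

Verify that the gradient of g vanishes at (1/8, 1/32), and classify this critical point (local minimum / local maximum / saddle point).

∇g = (-2s + 8t, 8s - 1); substituting (1/8, 1/32) gives ∇g = (0, 0), so (1/8, 1/32) is indeed a critical point.
The Hessian of g is constant: H = [[-2, 8], [8, 0]].
det(H) = (-2)·0 − 8² = -64.
Since det(H) < 0, H is indefinite and the critical point is a saddle point.

saddle point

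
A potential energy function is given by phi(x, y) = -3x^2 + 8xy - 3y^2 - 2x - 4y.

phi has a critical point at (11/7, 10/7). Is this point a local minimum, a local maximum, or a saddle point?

saddle point

The Hessian of phi is constant: H = [[-6, 8], [8, -6]].
det(H) = (-6)·(-6) − 8² = -28.
Since det(H) < 0, H is indefinite and the critical point is a saddle point.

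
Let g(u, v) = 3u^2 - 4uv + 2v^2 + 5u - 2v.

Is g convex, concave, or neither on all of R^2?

convex

g is quadratic, so its Hessian is the constant matrix H = [[6, -4], [-4, 4]].
det(H) = 8, tr(H) = 10.
det(H) > 0 and tr(H) > 0, so H is positive definite everywhere: convex.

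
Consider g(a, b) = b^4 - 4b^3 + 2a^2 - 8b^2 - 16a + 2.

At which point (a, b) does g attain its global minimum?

g(a,b) separates as P(a) + Q(b) + 2, so its minimum is min P + min Q + 2.
P'(a) = 4a - 16 vanishes at a ∈ {4}; Q'(b) = 4b(b - 4)(b + 1) vanishes at b ∈ {-1, 0, 4}.
Local minima of P (where P''>0): P(4)=-32. Local minima of Q: Q(-1)=-3, Q(4)=-128.
So the global minimum of g is P(4) + Q(4) + 2 = -32 − 128 + 2 = -158, attained at (4, 4).

(4, 4)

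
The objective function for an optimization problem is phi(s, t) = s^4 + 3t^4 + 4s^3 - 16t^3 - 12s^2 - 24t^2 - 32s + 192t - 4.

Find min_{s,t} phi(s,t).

phi(s,t) separates as P(s) + Q(t) − 4, so its minimum is min P + min Q − 4.
P'(s) = 4(s - 2)(s + 1)(s + 4) vanishes at s ∈ {-4, -1, 2}; Q'(t) = 12(t - 4)(t - 2)(t + 2) vanishes at t ∈ {-2, 2, 4}.
Local minima of P (where P''>0): P(-4)=-64, P(2)=-64. Local minima of Q: Q(-2)=-304, Q(4)=128.
So the global minimum of phi is P(-4) + Q(-2) − 4 = -64 − 304 − 4 = -372, attained at (-4, -2).

-372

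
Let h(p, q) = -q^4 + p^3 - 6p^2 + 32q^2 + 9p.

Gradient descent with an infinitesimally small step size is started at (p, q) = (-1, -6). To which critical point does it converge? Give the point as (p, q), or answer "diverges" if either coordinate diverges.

h is separable, so gradient descent decouples: p follows -∂h/∂p, q follows -∂h/∂q.
∂h/∂p = 3(p - 3)(p - 1); at p=-1 this is 24, so p decreases.
∂h/∂q = -4q(q - 4)(q + 4); at q=-6 this is 480, so q decreases.
The p-coordinate has no critical point in that direction and runs off to infinity.

diverges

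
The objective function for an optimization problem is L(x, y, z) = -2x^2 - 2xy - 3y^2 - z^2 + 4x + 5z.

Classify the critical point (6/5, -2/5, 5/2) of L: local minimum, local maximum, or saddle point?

local maximum

The Hessian is constant: H = [[-4, -2, 0], [-2, -6, 0], [0, 0, -2]].
Leading principal minors: Δ₁ = -4, Δ₂ = 20, Δ₃ = -40.
The minors alternate sign starting negative (−, +, −), so H is negative definite: a local maximum.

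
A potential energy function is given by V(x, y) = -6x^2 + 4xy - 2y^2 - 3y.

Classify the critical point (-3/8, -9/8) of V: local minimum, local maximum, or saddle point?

The Hessian of V is constant: H = [[-12, 4], [4, -4]].
det(H) = (-12)·(-4) − 4² = 32.
det(H) > 0 and tr(H) = -16 < 0, so H is negative definite and the point is a local maximum.

local maximum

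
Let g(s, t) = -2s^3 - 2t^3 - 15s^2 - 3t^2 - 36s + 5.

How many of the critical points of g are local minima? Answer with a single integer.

g separates as a function of s plus a function of t, so ∇g=0 decouples.
∂g/∂s = -6(s + 2)(s + 3) = 0 at s ∈ {-3, -2}; ∂g/∂t = -6t(t + 1) = 0 at t ∈ {-1, 0}.
The Hessian is diagonal: diag(g_ss, g_tt). Second derivatives: g_ss(-3)=6, g_ss(-2)=-6; g_tt(-1)=6, g_tt(0)=-6.
Local minima occur where both diagonal entries positive: (-3, -1). Count: 1.

1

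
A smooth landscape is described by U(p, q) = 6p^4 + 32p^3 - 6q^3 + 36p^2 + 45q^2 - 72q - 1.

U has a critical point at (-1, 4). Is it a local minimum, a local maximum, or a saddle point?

The mixed partial ∂²U/∂p∂q is 0, so the Hessian at any point is diag(U_pp, U_qq) = diag(24(3p^2 + 8p + 3), 18(-2q + 5)).
At (-1, 4): H = diag(-48, -54).
Both eigenvalues are negative, so H is negative definite: a local maximum.

local maximum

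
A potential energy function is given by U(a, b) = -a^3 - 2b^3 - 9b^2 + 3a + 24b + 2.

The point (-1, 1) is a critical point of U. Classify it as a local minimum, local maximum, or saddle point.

The mixed partial ∂²U/∂a∂b is 0, so the Hessian at any point is diag(U_aa, U_bb) = diag(-6a, -6(2b + 3)).
At (-1, 1): H = diag(6, -30).
The eigenvalues have opposite signs, so H is indefinite: a saddle point.

saddle point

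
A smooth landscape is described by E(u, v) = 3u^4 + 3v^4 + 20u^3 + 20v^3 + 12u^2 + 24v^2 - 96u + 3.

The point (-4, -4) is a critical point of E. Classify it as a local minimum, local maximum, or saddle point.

The mixed partial ∂²E/∂u∂v is 0, so the Hessian at any point is diag(E_uu, E_vv) = diag(12(3u^2 + 10u + 2), 12(3v^2 + 10v + 4)).
At (-4, -4): H = diag(120, 144).
Both eigenvalues are positive, so H is positive definite: a local minimum.

local minimum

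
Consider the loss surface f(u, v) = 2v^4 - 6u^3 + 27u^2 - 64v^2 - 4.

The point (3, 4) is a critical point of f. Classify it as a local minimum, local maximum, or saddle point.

The mixed partial ∂²f/∂u∂v is 0, so the Hessian at any point is diag(f_uu, f_vv) = diag(18(-2u + 3), 8(3v^2 - 16)).
At (3, 4): H = diag(-54, 256).
The eigenvalues have opposite signs, so H is indefinite: a saddle point.

saddle point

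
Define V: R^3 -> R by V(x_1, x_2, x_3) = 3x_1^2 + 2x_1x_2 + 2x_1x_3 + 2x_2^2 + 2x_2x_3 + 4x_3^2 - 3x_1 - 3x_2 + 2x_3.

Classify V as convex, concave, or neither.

V is quadratic, so its Hessian is the constant matrix H = [[6, 2, 2], [2, 4, 2], [2, 2, 8]].
Leading principal minors: 6, 20, 136.
All positive ⇒ H ≻ 0 ⇒ convex.

convex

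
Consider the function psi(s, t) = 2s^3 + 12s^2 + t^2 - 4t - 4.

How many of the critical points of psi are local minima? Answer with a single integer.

psi separates as a function of s plus a function of t, so ∇psi=0 decouples.
∂psi/∂s = 6s(s + 4) = 0 at s ∈ {-4, 0}; ∂psi/∂t = 2(t - 2) = 0 at t ∈ {2}.
The Hessian is diagonal: diag(psi_ss, psi_tt). Second derivatives: psi_ss(-4)=-24, psi_ss(0)=24; psi_tt(2)=2.
Local minima occur where both diagonal entries positive: (0, 2). Count: 1.

1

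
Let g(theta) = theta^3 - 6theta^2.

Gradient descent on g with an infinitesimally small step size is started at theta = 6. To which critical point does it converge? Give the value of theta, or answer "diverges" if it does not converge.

4

g'(theta) = 3theta(theta - 4), so g'(6) = 36.
Gradient descent moves in the -g' direction, i.e. theta is decreasing.
The nearest critical point in that direction is theta = 4, where g'' = 12 > 0 (a local minimum). The iterate converges there.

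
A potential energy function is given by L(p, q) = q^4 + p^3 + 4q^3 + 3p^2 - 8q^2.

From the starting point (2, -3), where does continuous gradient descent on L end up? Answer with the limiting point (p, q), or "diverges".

L is separable, so gradient descent decouples: p follows -∂L/∂p, q follows -∂L/∂q.
∂L/∂p = 3p(p + 2); at p=2 this is 24, so p decreases.
∂L/∂q = 4q(q - 1)(q + 4); at q=-3 this is 48, so q decreases.
p converges to its nearest critical value 0 (a local min of the p-part); q converges to -4. The iterate converges to (0, -4).

(0, -4)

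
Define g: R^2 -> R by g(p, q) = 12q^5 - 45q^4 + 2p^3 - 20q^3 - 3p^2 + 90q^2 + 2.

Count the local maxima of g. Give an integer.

g separates as a function of p plus a function of q, so ∇g=0 decouples.
∂g/∂p = 6p(p - 1) = 0 at p ∈ {0, 1}; ∂g/∂q = 60q(q - 3)(q - 1)(q + 1) = 0 at q ∈ {-1, 0, 1, 3}.
The Hessian is diagonal: diag(g_pp, g_qq). Second derivatives: g_pp(0)=-6, g_pp(1)=6; g_qq(-1)=-480, g_qq(0)=180, g_qq(1)=-240, g_qq(3)=1440.
Local maxima occur where both diagonal entries negative: (0, -1), (0, 1). Count: 2.

2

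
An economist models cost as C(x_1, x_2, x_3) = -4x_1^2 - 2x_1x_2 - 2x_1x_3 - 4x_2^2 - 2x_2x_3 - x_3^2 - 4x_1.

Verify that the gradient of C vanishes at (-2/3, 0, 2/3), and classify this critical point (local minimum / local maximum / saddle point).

local maximum

∇C = (-8x_1 - 2x_2 - 2x_3 - 4, -2x_1 - 8x_2 - 2x_3, -2x_1 - 2x_2 - 2x_3); substituting (-2/3, 0, 2/3) gives ∇C = (0, 0, 0), so (-2/3, 0, 2/3) is indeed a critical point.
The Hessian is constant: H = [[-8, -2, -2], [-2, -8, -2], [-2, -2, -2]].
Leading principal minors: Δ₁ = -8, Δ₂ = 60, Δ₃ = -72.
The minors alternate sign starting negative (−, +, −), so H is negative definite: a local maximum.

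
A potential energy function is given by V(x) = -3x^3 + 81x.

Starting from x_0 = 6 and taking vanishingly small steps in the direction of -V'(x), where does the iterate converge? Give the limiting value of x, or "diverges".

V'(x) = -9(x - 3)(x + 3), so V'(6) = -243.
Gradient descent moves in the -V' direction, i.e. x is increasing.
There is no critical point above x=6, and V' keeps the same sign, so the iterate runs off to +∞.

diverges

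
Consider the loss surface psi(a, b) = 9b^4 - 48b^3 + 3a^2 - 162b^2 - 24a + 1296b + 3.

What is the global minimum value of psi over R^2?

psi(a,b) separates as P(a) + Q(b) + 3, so its minimum is min P + min Q + 3.
P'(a) = 6a - 24 vanishes at a ∈ {4}; Q'(b) = 36(b - 4)(b - 3)(b + 3) vanishes at b ∈ {-3, 3, 4}.
Local minima of P (where P''>0): P(4)=-48. Local minima of Q: Q(-3)=-3321, Q(4)=1824.
So the global minimum of psi is P(4) + Q(-3) + 3 = -48 − 3321 + 3 = -3366, attained at (4, -3).

-3366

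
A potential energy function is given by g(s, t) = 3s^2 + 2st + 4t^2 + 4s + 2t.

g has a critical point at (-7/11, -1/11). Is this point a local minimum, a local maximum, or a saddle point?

local minimum

The Hessian of g is constant: H = [[6, 2], [2, 8]].
det(H) = 6·8 − 2² = 44.
det(H) > 0 and tr(H) = 14 > 0, so H is positive definite and the point is a local minimum.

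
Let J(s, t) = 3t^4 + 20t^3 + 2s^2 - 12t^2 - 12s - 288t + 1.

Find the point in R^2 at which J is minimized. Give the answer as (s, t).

J(s,t) separates as P(s) + Q(t) + 1, so its minimum is min P + min Q + 1.
P'(s) = 4s - 12 vanishes at s ∈ {3}; Q'(t) = 12(t - 2)(t + 3)(t + 4) vanishes at t ∈ {-4, -3, 2}.
Local minima of P (where P''>0): P(3)=-18. Local minima of Q: Q(-4)=448, Q(2)=-416.
So the global minimum of J is P(3) + Q(2) + 1 = -18 − 416 + 1 = -433, attained at (3, 2).

(3, 2)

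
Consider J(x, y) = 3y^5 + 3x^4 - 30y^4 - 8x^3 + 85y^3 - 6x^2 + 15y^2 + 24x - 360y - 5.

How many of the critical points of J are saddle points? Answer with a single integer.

6

J separates as a function of x plus a function of y, so ∇J=0 decouples.
∂J/∂x = 12(x - 2)(x - 1)(x + 1) = 0 at x ∈ {-1, 1, 2}; ∂J/∂y = 15(y - 4)(y - 3)(y - 2)(y + 1) = 0 at y ∈ {-1, 2, 3, 4}.
The Hessian is diagonal: diag(J_xx, J_yy). Second derivatives: J_xx(-1)=72, J_xx(1)=-24, J_xx(2)=36; J_yy(-1)=-900, J_yy(2)=90, J_yy(3)=-60, J_yy(4)=150.
Saddle points occur where the two diagonal entries have opposite signs: (-1, -1), (-1, 3), (1, 2), (1, 4), (2, -1), (2, 3). Count: 6.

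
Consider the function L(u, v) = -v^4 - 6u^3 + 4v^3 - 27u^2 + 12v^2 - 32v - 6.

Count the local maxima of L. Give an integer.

L separates as a function of u plus a function of v, so ∇L=0 decouples.
∂L/∂u = -18u(u + 3) = 0 at u ∈ {-3, 0}; ∂L/∂v = -4(v - 4)(v - 1)(v + 2) = 0 at v ∈ {-2, 1, 4}.
The Hessian is diagonal: diag(L_uu, L_vv). Second derivatives: L_uu(-3)=54, L_uu(0)=-54; L_vv(-2)=-72, L_vv(1)=36, L_vv(4)=-72.
Local maxima occur where both diagonal entries negative: (0, -2), (0, 4). Count: 2.

2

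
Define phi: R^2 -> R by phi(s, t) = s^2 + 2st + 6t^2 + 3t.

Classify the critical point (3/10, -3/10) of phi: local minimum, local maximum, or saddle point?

local minimum

The Hessian of phi is constant: H = [[2, 2], [2, 12]].
det(H) = 2·12 − 2² = 20.
det(H) > 0 and tr(H) = 14 > 0, so H is positive definite and the point is a local minimum.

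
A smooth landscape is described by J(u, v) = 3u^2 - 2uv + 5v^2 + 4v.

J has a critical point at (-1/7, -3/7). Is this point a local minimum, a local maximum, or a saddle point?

The Hessian of J is constant: H = [[6, -2], [-2, 10]].
det(H) = 6·10 − (-2)² = 56.
det(H) > 0 and tr(H) = 16 > 0, so H is positive definite and the point is a local minimum.

local minimum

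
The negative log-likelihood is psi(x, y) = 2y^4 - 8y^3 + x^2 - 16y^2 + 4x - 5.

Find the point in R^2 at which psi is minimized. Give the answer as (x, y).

psi(x,y) separates as P(x) + Q(y) − 5, so its minimum is min P + min Q − 5.
P'(x) = 2x + 4 vanishes at x ∈ {-2}; Q'(y) = 8y(y - 4)(y + 1) vanishes at y ∈ {-1, 0, 4}.
Local minima of P (where P''>0): P(-2)=-4. Local minima of Q: Q(-1)=-6, Q(4)=-256.
So the global minimum of psi is P(-2) + Q(4) − 5 = -4 − 256 − 5 = -265, attained at (-2, 4).

(-2, 4)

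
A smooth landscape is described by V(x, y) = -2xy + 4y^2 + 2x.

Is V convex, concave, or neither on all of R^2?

V is quadratic, so its Hessian is the constant matrix H = [[0, -2], [-2, 8]].
det(H) = -4, tr(H) = 8.
det(H) < 0, so H is indefinite: neither convex nor concave.

neither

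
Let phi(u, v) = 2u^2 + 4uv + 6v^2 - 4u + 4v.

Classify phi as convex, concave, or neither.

convex

phi is quadratic, so its Hessian is the constant matrix H = [[4, 4], [4, 12]].
det(H) = 32, tr(H) = 16.
det(H) > 0 and tr(H) > 0, so H is positive definite everywhere: convex.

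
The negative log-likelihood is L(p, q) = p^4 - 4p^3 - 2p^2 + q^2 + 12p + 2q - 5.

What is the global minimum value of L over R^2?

L(p,q) separates as A(p) + B(q) − 5, so its minimum is min A + min B − 5.
A'(p) = 4(p - 3)(p - 1)(p + 1) vanishes at p ∈ {-1, 1, 3}; B'(q) = 2q + 2 vanishes at q ∈ {-1}.
Local minima of A (where A''>0): A(-1)=-9, A(3)=-9. Local minima of B: B(-1)=-1.
So the global minimum of L is A(-1) + B(-1) − 5 = -9 − 1 − 5 = -15, attained at (-1, -1).

-15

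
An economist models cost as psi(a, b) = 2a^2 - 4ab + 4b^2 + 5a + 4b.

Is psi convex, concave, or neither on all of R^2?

psi is quadratic, so its Hessian is the constant matrix H = [[4, -4], [-4, 8]].
det(H) = 16, tr(H) = 12.
det(H) > 0 and tr(H) > 0, so H is positive definite everywhere: convex.

convex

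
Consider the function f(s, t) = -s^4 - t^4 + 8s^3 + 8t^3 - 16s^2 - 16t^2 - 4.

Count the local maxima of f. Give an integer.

f separates as a function of s plus a function of t, so ∇f=0 decouples.
∂f/∂s = -4s(s - 4)(s - 2) = 0 at s ∈ {0, 2, 4}; ∂f/∂t = -4t(t - 4)(t - 2) = 0 at t ∈ {0, 2, 4}.
The Hessian is diagonal: diag(f_ss, f_tt). Second derivatives: f_ss(0)=-32, f_ss(2)=16, f_ss(4)=-32; f_tt(0)=-32, f_tt(2)=16, f_tt(4)=-32.
Local maxima occur where both diagonal entries negative: (0, 0), (0, 4), (4, 0), (4, 4). Count: 4.

4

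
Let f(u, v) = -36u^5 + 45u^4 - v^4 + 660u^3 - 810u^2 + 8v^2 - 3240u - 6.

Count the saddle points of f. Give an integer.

6

f separates as a function of u plus a function of v, so ∇f=0 decouples.
∂f/∂u = -180(u - 3)(u - 2)(u + 1)(u + 3) = 0 at u ∈ {-3, -1, 2, 3}; ∂f/∂v = -4v(v - 2)(v + 2) = 0 at v ∈ {-2, 0, 2}.
The Hessian is diagonal: diag(f_uu, f_vv). Second derivatives: f_uu(-3)=10800, f_uu(-1)=-4320, f_uu(2)=2700, f_uu(3)=-4320; f_vv(-2)=-32, f_vv(0)=16, f_vv(2)=-32.
Saddle points occur where the two diagonal entries have opposite signs: (-3, -2), (-3, 2), (-1, 0), (2, -2), (2, 2), (3, 0). Count: 6.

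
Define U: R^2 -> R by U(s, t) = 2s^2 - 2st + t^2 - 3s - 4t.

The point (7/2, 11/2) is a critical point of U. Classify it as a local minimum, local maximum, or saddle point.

The Hessian of U is constant: H = [[4, -2], [-2, 2]].
det(H) = 4·2 − (-2)² = 4.
det(H) > 0 and tr(H) = 6 > 0, so H is positive definite and the point is a local minimum.

local minimum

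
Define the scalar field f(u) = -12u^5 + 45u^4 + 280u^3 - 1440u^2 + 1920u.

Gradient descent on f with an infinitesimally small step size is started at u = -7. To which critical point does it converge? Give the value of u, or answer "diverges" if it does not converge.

f'(u) = -60(u - 4)(u - 2)(u - 1)(u + 4), so f'(-7) = -142560.
Gradient descent moves in the -f' direction, i.e. u is increasing.
The nearest critical point in that direction is u = -4, where f'' = 14400 > 0 (a local minimum). The iterate converges there.

-4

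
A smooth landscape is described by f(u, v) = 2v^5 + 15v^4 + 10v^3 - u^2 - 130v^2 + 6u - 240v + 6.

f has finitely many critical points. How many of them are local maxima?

f separates as a function of u plus a function of v, so ∇f=0 decouples.
∂f/∂u = -2(u - 3) = 0 at u ∈ {3}; ∂f/∂v = 10(v - 2)(v + 1)(v + 3)(v + 4) = 0 at v ∈ {-4, -3, -1, 2}.
The Hessian is diagonal: diag(f_uu, f_vv). Second derivatives: f_uu(3)=-2; f_vv(-4)=-180, f_vv(-3)=100, f_vv(-1)=-180, f_vv(2)=900.
Local maxima occur where both diagonal entries negative: (3, -4), (3, -1). Count: 2.

2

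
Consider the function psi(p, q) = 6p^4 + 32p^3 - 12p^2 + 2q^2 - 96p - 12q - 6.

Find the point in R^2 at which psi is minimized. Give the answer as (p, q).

(-4, 3)

psi(p,q) separates as A(p) + B(q) − 6, so its minimum is min A + min B − 6.
A'(p) = 24(p - 1)(p + 1)(p + 4) vanishes at p ∈ {-4, -1, 1}; B'(q) = 4q - 12 vanishes at q ∈ {3}.
Local minima of A (where A''>0): A(-4)=-320, A(1)=-70. Local minima of B: B(3)=-18.
So the global minimum of psi is A(-4) + B(3) − 6 = -320 − 18 − 6 = -344, attained at (-4, 3).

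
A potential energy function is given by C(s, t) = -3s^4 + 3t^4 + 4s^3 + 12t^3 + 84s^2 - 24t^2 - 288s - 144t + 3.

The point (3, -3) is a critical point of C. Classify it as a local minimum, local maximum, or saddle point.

saddle point

The mixed partial ∂²C/∂s∂t is 0, so the Hessian at any point is diag(C_ss, C_tt) = diag(12(-3s^2 + 2s + 14), 12(3t^2 + 6t - 4)).
At (3, -3): H = diag(-84, 60).
The eigenvalues have opposite signs, so H is indefinite: a saddle point.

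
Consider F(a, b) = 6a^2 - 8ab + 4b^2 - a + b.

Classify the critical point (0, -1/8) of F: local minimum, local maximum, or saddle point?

local minimum

The Hessian of F is constant: H = [[12, -8], [-8, 8]].
det(H) = 12·8 − (-8)² = 32.
det(H) > 0 and tr(H) = 20 > 0, so H is positive definite and the point is a local minimum.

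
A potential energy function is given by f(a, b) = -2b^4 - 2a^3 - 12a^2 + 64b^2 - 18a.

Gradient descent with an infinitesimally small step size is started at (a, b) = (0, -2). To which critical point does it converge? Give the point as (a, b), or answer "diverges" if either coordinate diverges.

diverges

f is separable, so gradient descent decouples: a follows -∂f/∂a, b follows -∂f/∂b.
∂f/∂a = -6(a + 1)(a + 3); at a=0 this is -18, so a increases.
∂f/∂b = -8b(b - 4)(b + 4); at b=-2 this is -192, so b increases.
The a-coordinate has no critical point in that direction and runs off to infinity.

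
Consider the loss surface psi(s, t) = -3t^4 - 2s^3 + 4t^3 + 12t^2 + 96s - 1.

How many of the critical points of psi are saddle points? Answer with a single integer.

psi separates as a function of s plus a function of t, so ∇psi=0 decouples.
∂psi/∂s = -6(s - 4)(s + 4) = 0 at s ∈ {-4, 4}; ∂psi/∂t = -12t(t - 2)(t + 1) = 0 at t ∈ {-1, 0, 2}.
The Hessian is diagonal: diag(psi_ss, psi_tt). Second derivatives: psi_ss(-4)=48, psi_ss(4)=-48; psi_tt(-1)=-36, psi_tt(0)=24, psi_tt(2)=-72.
Saddle points occur where the two diagonal entries have opposite signs: (-4, -1), (-4, 2), (4, 0). Count: 3.

3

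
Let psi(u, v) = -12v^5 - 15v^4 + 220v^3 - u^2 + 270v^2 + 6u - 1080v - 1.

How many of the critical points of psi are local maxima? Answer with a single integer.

psi separates as a function of u plus a function of v, so ∇psi=0 decouples.
∂psi/∂u = -2(u - 3) = 0 at u ∈ {3}; ∂psi/∂v = -60(v - 3)(v - 1)(v + 2)(v + 3) = 0 at v ∈ {-3, -2, 1, 3}.
The Hessian is diagonal: diag(psi_uu, psi_vv). Second derivatives: psi_uu(3)=-2; psi_vv(-3)=1440, psi_vv(-2)=-900, psi_vv(1)=1440, psi_vv(3)=-3600.
Local maxima occur where both diagonal entries negative: (3, -2), (3, 3). Count: 2.

2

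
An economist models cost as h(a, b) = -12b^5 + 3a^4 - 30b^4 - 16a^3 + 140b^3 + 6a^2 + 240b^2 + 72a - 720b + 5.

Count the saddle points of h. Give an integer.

h separates as a function of a plus a function of b, so ∇h=0 decouples.
∂h/∂a = 12(a - 3)(a - 2)(a + 1) = 0 at a ∈ {-1, 2, 3}; ∂h/∂b = -60(b - 2)(b - 1)(b + 2)(b + 3) = 0 at b ∈ {-3, -2, 1, 2}.
The Hessian is diagonal: diag(h_aa, h_bb). Second derivatives: h_aa(-1)=144, h_aa(2)=-36, h_aa(3)=48; h_bb(-3)=1200, h_bb(-2)=-720, h_bb(1)=720, h_bb(2)=-1200.
Saddle points occur where the two diagonal entries have opposite signs: (-1, -2), (-1, 2), (2, -3), (2, 1), (3, -2), (3, 2). Count: 6.

6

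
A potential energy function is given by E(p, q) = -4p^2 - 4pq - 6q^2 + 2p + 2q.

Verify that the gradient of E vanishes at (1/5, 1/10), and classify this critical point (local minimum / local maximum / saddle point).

∇E = (-8p - 4q + 2, -4p - 12q + 2); substituting (1/5, 1/10) gives ∇E = (0, 0), so (1/5, 1/10) is indeed a critical point.
The Hessian of E is constant: H = [[-8, -4], [-4, -12]].
det(H) = (-8)·(-12) − (-4)² = 80.
det(H) > 0 and tr(H) = -20 < 0, so H is negative definite and the point is a local maximum.

local maximum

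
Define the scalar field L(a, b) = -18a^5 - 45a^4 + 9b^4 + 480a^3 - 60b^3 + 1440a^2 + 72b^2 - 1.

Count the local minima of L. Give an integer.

4

L separates as a function of a plus a function of b, so ∇L=0 decouples.
∂L/∂a = -90a(a - 4)(a + 2)(a + 4) = 0 at a ∈ {-4, -2, 0, 4}; ∂L/∂b = 36b(b - 4)(b - 1) = 0 at b ∈ {0, 1, 4}.
The Hessian is diagonal: diag(L_aa, L_bb). Second derivatives: L_aa(-4)=5760, L_aa(-2)=-2160, L_aa(0)=2880, L_aa(4)=-17280; L_bb(0)=144, L_bb(1)=-108, L_bb(4)=432.
Local minima occur where both diagonal entries positive: (-4, 0), (-4, 4), (0, 0), (0, 4). Count: 4.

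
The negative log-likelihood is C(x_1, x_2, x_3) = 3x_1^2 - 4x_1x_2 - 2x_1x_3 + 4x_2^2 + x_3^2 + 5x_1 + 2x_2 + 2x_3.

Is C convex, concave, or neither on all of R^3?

convex

C is quadratic, so its Hessian is the constant matrix H = [[6, -4, -2], [-4, 8, 0], [-2, 0, 2]].
Leading principal minors: 6, 32, 32.
All positive ⇒ H ≻ 0 ⇒ convex.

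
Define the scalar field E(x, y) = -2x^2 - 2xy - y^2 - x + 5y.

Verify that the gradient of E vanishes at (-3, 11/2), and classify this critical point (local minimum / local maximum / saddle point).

local maximum

∇E = (-4x - 2y - 1, -2x - 2y + 5); substituting (-3, 11/2) gives ∇E = (0, 0), so (-3, 11/2) is indeed a critical point.
The Hessian of E is constant: H = [[-4, -2], [-2, -2]].
det(H) = (-4)·(-2) − (-2)² = 4.
det(H) > 0 and tr(H) = -6 < 0, so H is negative definite and the point is a local maximum.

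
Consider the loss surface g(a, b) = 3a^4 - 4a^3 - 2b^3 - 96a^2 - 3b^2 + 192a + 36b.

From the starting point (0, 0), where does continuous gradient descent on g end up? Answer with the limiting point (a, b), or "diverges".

g is separable, so gradient descent decouples: a follows -∂g/∂a, b follows -∂g/∂b.
∂g/∂a = 12(a - 4)(a - 1)(a + 4); at a=0 this is 192, so a decreases.
∂g/∂b = -6(b - 2)(b + 3); at b=0 this is 36, so b decreases.
a converges to its nearest critical value -4 (a local min of the a-part); b converges to -3. The iterate converges to (-4, -3).

(-4, -3)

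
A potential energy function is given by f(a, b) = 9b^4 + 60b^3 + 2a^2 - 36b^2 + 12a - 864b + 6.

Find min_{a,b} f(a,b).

f(a,b) separates as P(a) + Q(b) + 6, so its minimum is min P + min Q + 6.
P'(a) = 4a + 12 vanishes at a ∈ {-3}; Q'(b) = 36(b - 2)(b + 3)(b + 4) vanishes at b ∈ {-4, -3, 2}.
Local minima of P (where P''>0): P(-3)=-18. Local minima of Q: Q(-4)=1344, Q(2)=-1248.
So the global minimum of f is P(-3) + Q(2) + 6 = -18 − 1248 + 6 = -1260, attained at (-3, 2).

-1260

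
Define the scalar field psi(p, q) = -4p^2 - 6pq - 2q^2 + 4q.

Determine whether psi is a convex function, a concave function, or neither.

neither

psi is quadratic, so its Hessian is the constant matrix H = [[-8, -6], [-6, -4]].
det(H) = -4, tr(H) = -12.
det(H) < 0, so H is indefinite: neither convex nor concave.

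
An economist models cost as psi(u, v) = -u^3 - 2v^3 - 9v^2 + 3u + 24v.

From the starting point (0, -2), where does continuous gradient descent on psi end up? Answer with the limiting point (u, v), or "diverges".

psi is separable, so gradient descent decouples: u follows -∂psi/∂u, v follows -∂psi/∂v.
∂psi/∂u = -3(u - 1)(u + 1); at u=0 this is 3, so u decreases.
∂psi/∂v = -6(v - 1)(v + 4); at v=-2 this is 36, so v decreases.
u converges to its nearest critical value -1 (a local min of the u-part); v converges to -4. The iterate converges to (-1, -4).

(-1, -4)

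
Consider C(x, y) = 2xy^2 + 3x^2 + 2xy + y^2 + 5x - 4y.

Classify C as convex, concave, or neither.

The term 2xy^2 is cubic, so the Hessian is not constant.
∂²C/∂y² = 4x + 2, which takes both signs as x varies (negative for sufficiently negative x). A diagonal entry of the Hessian changing sign means the Hessian is neither positive- nor negative-semidefinite on all of R^2.

neither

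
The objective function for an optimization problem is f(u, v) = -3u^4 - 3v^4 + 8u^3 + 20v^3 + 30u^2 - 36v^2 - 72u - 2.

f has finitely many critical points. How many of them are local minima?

f separates as a function of u plus a function of v, so ∇f=0 decouples.
∂f/∂u = -12(u - 3)(u - 1)(u + 2) = 0 at u ∈ {-2, 1, 3}; ∂f/∂v = -12v(v - 3)(v - 2) = 0 at v ∈ {0, 2, 3}.
The Hessian is diagonal: diag(f_uu, f_vv). Second derivatives: f_uu(-2)=-180, f_uu(1)=72, f_uu(3)=-120; f_vv(0)=-72, f_vv(2)=24, f_vv(3)=-36.
Local minima occur where both diagonal entries positive: (1, 2). Count: 1.

1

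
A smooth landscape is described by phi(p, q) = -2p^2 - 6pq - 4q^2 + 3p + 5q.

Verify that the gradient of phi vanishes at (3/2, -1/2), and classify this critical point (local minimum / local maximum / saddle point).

∇phi = (-4p - 6q + 3, -6p - 8q + 5); substituting (3/2, -1/2) gives ∇phi = (0, 0), so (3/2, -1/2) is indeed a critical point.
The Hessian of phi is constant: H = [[-4, -6], [-6, -8]].
det(H) = (-4)·(-8) − (-6)² = -4.
Since det(H) < 0, H is indefinite and the critical point is a saddle point.

saddle point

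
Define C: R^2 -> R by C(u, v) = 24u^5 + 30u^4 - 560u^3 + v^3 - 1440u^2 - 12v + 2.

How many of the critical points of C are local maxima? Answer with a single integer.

C separates as a function of u plus a function of v, so ∇C=0 decouples.
∂C/∂u = 120u(u - 4)(u + 2)(u + 3) = 0 at u ∈ {-3, -2, 0, 4}; ∂C/∂v = 3(v - 2)(v + 2) = 0 at v ∈ {-2, 2}.
The Hessian is diagonal: diag(C_uu, C_vv). Second derivatives: C_uu(-3)=-2520, C_uu(-2)=1440, C_uu(0)=-2880, C_uu(4)=20160; C_vv(-2)=-12, C_vv(2)=12.
Local maxima occur where both diagonal entries negative: (-3, -2), (0, -2). Count: 2.

2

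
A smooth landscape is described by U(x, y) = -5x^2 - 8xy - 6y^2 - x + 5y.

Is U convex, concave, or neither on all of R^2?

concave

U is quadratic, so its Hessian is the constant matrix H = [[-10, -8], [-8, -12]].
det(H) = 56, tr(H) = -22.
det(H) > 0 and tr(H) < 0, so H is negative definite everywhere: concave.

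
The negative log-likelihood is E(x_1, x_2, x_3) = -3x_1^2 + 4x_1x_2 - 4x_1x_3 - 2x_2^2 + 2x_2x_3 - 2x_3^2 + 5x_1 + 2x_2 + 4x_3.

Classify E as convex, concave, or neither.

concave

E is quadratic, so its Hessian is the constant matrix H = [[-6, 4, -4], [4, -4, 2], [-4, 2, -4]].
Leading principal minors: -6, 8, -8.
Signs alternate −, +, − ⇒ H ≺ 0 ⇒ concave.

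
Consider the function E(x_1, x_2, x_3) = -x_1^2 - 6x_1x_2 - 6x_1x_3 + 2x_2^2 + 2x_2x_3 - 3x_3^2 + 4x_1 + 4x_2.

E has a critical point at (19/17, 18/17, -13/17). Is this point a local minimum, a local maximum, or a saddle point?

saddle point

The Hessian is constant: H = [[-2, -6, -6], [-6, 4, 2], [-6, 2, -6]].
Leading principal minors: Δ₁ = -2, Δ₂ = -44, Δ₃ = 272.
The minors fit neither the all-positive nor the alternating-sign pattern, so H is indefinite: a saddle point.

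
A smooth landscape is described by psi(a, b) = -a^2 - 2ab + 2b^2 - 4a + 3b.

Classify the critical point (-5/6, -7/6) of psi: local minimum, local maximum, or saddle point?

saddle point

The Hessian of psi is constant: H = [[-2, -2], [-2, 4]].
det(H) = (-2)·4 − (-2)² = -12.
Since det(H) < 0, H is indefinite and the critical point is a saddle point.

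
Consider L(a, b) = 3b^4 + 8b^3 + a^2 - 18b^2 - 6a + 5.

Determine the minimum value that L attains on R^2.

-139

L(a,b) separates as P(a) + Q(b) + 5, so its minimum is min P + min Q + 5.
P'(a) = 2a - 6 vanishes at a ∈ {3}; Q'(b) = 12b(b - 1)(b + 3) vanishes at b ∈ {-3, 0, 1}.
Local minima of P (where P''>0): P(3)=-9. Local minima of Q: Q(-3)=-135, Q(1)=-7.
So the global minimum of L is P(3) + Q(-3) + 5 = -9 − 135 + 5 = -139, attained at (3, -3).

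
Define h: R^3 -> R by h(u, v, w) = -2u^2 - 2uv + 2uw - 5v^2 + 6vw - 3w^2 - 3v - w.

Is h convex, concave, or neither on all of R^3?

concave

h is quadratic, so its Hessian is the constant matrix H = [[-4, -2, 2], [-2, -10, 6], [2, 6, -6]].
Leading principal minors: -4, 36, -80.
Signs alternate −, +, − ⇒ H ≺ 0 ⇒ concave.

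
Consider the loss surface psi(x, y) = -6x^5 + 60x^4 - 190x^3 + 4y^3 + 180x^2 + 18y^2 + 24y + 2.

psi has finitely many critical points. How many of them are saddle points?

psi separates as a function of x plus a function of y, so ∇psi=0 decouples.
∂psi/∂x = -30x(x - 4)(x - 3)(x - 1) = 0 at x ∈ {0, 1, 3, 4}; ∂psi/∂y = 12(y + 1)(y + 2) = 0 at y ∈ {-2, -1}.
The Hessian is diagonal: diag(psi_xx, psi_yy). Second derivatives: psi_xx(0)=360, psi_xx(1)=-180, psi_xx(3)=180, psi_xx(4)=-360; psi_yy(-2)=-12, psi_yy(-1)=12.
Saddle points occur where the two diagonal entries have opposite signs: (0, -2), (1, -1), (3, -2), (4, -1). Count: 4.

4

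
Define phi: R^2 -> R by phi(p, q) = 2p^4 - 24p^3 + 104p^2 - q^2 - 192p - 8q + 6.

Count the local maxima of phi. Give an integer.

phi separates as a function of p plus a function of q, so ∇phi=0 decouples.
∂phi/∂p = 8(p - 4)(p - 3)(p - 2) = 0 at p ∈ {2, 3, 4}; ∂phi/∂q = -2(q + 4) = 0 at q ∈ {-4}.
The Hessian is diagonal: diag(phi_pp, phi_qq). Second derivatives: phi_pp(2)=16, phi_pp(3)=-8, phi_pp(4)=16; phi_qq(-4)=-2.
Local maxima occur where both diagonal entries negative: (3, -4). Count: 1.

1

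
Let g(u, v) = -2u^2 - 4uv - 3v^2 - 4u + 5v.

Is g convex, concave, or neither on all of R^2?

g is quadratic, so its Hessian is the constant matrix H = [[-4, -4], [-4, -6]].
det(H) = 8, tr(H) = -10.
det(H) > 0 and tr(H) < 0, so H is negative definite everywhere: concave.

concave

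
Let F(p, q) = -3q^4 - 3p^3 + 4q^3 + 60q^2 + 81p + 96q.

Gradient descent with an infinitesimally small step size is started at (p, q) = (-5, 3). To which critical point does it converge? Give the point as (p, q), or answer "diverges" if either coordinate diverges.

(-3, -1)

F is separable, so gradient descent decouples: p follows -∂F/∂p, q follows -∂F/∂q.
∂F/∂p = -9(p - 3)(p + 3); at p=-5 this is -144, so p increases.
∂F/∂q = -12(q - 4)(q + 1)(q + 2); at q=3 this is 240, so q decreases.
p converges to its nearest critical value -3 (a local min of the p-part); q converges to -1. The iterate converges to (-3, -1).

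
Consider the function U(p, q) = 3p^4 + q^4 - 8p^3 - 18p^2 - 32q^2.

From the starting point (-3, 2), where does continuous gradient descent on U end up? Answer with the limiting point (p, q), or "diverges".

(-1, 4)

U is separable, so gradient descent decouples: p follows -∂U/∂p, q follows -∂U/∂q.
∂U/∂p = 12p(p - 3)(p + 1); at p=-3 this is -432, so p increases.
∂U/∂q = 4q(q - 4)(q + 4); at q=2 this is -96, so q increases.
p converges to its nearest critical value -1 (a local min of the p-part); q converges to 4. The iterate converges to (-1, 4).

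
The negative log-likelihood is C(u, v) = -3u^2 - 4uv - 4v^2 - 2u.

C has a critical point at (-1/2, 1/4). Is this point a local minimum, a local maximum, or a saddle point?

local maximum

The Hessian of C is constant: H = [[-6, -4], [-4, -8]].
det(H) = (-6)·(-8) − (-4)² = 32.
det(H) > 0 and tr(H) = -14 < 0, so H is negative definite and the point is a local maximum.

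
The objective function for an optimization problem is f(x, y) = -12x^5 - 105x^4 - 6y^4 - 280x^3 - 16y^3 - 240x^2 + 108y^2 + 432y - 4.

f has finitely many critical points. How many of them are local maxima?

4

f separates as a function of x plus a function of y, so ∇f=0 decouples.
∂f/∂x = -60x(x + 1)(x + 2)(x + 4) = 0 at x ∈ {-4, -2, -1, 0}; ∂f/∂y = -24(y - 3)(y + 2)(y + 3) = 0 at y ∈ {-3, -2, 3}.
The Hessian is diagonal: diag(f_xx, f_yy). Second derivatives: f_xx(-4)=1440, f_xx(-2)=-240, f_xx(-1)=180, f_xx(0)=-480; f_yy(-3)=-144, f_yy(-2)=120, f_yy(3)=-720.
Local maxima occur where both diagonal entries negative: (-2, -3), (-2, 3), (0, -3), (0, 3). Count: 4.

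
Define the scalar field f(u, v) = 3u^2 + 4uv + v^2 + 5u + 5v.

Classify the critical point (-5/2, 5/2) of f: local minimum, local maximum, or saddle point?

saddle point

The Hessian of f is constant: H = [[6, 4], [4, 2]].
det(H) = 6·2 − 4² = -4.
Since det(H) < 0, H is indefinite and the critical point is a saddle point.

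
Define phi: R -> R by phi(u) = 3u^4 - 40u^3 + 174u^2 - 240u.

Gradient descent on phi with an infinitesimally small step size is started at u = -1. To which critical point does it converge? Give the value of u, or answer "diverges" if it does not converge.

phi'(u) = 12(u - 5)(u - 4)(u - 1), so phi'(-1) = -720.
Gradient descent moves in the -phi' direction, i.e. u is increasing.
The nearest critical point in that direction is u = 1, where phi'' = 144 > 0 (a local minimum). The iterate converges there.

1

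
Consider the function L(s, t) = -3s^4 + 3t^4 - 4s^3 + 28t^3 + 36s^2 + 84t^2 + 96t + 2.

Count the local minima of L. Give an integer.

2

L separates as a function of s plus a function of t, so ∇L=0 decouples.
∂L/∂s = -12s(s - 2)(s + 3) = 0 at s ∈ {-3, 0, 2}; ∂L/∂t = 12(t + 1)(t + 2)(t + 4) = 0 at t ∈ {-4, -2, -1}.
The Hessian is diagonal: diag(L_ss, L_tt). Second derivatives: L_ss(-3)=-180, L_ss(0)=72, L_ss(2)=-120; L_tt(-4)=72, L_tt(-2)=-24, L_tt(-1)=36.
Local minima occur where both diagonal entries positive: (0, -4), (0, -1). Count: 2.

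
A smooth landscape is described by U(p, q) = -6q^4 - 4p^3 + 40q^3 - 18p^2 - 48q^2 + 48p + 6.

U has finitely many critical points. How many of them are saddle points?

3

U separates as a function of p plus a function of q, so ∇U=0 decouples.
∂U/∂p = -12(p - 1)(p + 4) = 0 at p ∈ {-4, 1}; ∂U/∂q = -24q(q - 4)(q - 1) = 0 at q ∈ {0, 1, 4}.
The Hessian is diagonal: diag(U_pp, U_qq). Second derivatives: U_pp(-4)=60, U_pp(1)=-60; U_qq(0)=-96, U_qq(1)=72, U_qq(4)=-288.
Saddle points occur where the two diagonal entries have opposite signs: (-4, 0), (-4, 4), (1, 1). Count: 3.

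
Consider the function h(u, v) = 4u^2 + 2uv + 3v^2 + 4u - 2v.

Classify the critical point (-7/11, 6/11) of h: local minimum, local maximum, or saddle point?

The Hessian of h is constant: H = [[8, 2], [2, 6]].
det(H) = 8·6 − 2² = 44.
det(H) > 0 and tr(H) = 14 > 0, so H is positive definite and the point is a local minimum.

local minimum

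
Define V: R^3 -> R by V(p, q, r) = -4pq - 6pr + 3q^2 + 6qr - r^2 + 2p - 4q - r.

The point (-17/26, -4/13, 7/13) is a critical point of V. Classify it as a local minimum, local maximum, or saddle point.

The Hessian is constant: H = [[0, -4, -6], [-4, 6, 6], [-6, 6, -2]].
Leading principal minors: Δ₁ = 0, Δ₂ = -16, Δ₃ = 104.
The minors fit neither the all-positive nor the alternating-sign pattern, so H is indefinite: a saddle point.

saddle point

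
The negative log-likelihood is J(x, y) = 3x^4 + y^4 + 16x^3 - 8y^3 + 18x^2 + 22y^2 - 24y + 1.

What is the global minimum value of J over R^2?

-35

J(x,y) separates as P(x) + Q(y) + 1, so its minimum is min P + min Q + 1.
P'(x) = 12x(x + 1)(x + 3) vanishes at x ∈ {-3, -1, 0}; Q'(y) = 4(y - 3)(y - 2)(y - 1) vanishes at y ∈ {1, 2, 3}.
Local minima of P (where P''>0): P(-3)=-27, P(0)=0. Local minima of Q: Q(1)=-9, Q(3)=-9.
So the global minimum of J is P(-3) + Q(1) + 1 = -27 − 9 + 1 = -35, attained at (-3, 1).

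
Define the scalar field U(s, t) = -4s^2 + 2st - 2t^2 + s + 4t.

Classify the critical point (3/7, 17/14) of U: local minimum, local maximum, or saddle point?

local maximum

The Hessian of U is constant: H = [[-8, 2], [2, -4]].
det(H) = (-8)·(-4) − 2² = 28.
det(H) > 0 and tr(H) = -12 < 0, so H is negative definite and the point is a local maximum.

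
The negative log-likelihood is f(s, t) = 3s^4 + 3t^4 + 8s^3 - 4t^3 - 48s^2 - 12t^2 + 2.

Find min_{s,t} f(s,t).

f(s,t) separates as P(s) + Q(t) + 2, so its minimum is min P + min Q + 2.
P'(s) = 12s(s - 2)(s + 4) vanishes at s ∈ {-4, 0, 2}; Q'(t) = 12t(t - 2)(t + 1) vanishes at t ∈ {-1, 0, 2}.
Local minima of P (where P''>0): P(-4)=-512, P(2)=-80. Local minima of Q: Q(-1)=-5, Q(2)=-32.
So the global minimum of f is P(-4) + Q(2) + 2 = -512 − 32 + 2 = -542, attained at (-4, 2).

-542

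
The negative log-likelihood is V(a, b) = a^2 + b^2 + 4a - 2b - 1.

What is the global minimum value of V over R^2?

-6

V(a,b) separates as P(a) + Q(b) − 1, so its minimum is min P + min Q − 1.
P'(a) = 2a + 4 vanishes at a ∈ {-2}; Q'(b) = 2b - 2 vanishes at b ∈ {1}.
Local minima of P (where P''>0): P(-2)=-4. Local minima of Q: Q(1)=-1.
So the global minimum of V is P(-2) + Q(1) − 1 = -4 − 1 − 1 = -6, attained at (-2, 1).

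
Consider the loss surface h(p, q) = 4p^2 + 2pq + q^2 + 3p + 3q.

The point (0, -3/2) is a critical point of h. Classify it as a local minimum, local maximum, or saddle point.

The Hessian of h is constant: H = [[8, 2], [2, 2]].
det(H) = 8·2 − 2² = 12.
det(H) > 0 and tr(H) = 10 > 0, so H is positive definite and the point is a local minimum.

local minimum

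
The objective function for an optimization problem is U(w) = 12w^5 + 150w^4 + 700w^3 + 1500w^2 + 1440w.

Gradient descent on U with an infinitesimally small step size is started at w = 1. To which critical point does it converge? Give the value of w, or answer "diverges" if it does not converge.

U'(w) = 60(w + 1)(w + 2)(w + 3)(w + 4), so U'(1) = 7200.
Gradient descent moves in the -U' direction, i.e. w is decreasing.
The nearest critical point in that direction is w = -1, where U'' = 360 > 0 (a local minimum). The iterate converges there.

-1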